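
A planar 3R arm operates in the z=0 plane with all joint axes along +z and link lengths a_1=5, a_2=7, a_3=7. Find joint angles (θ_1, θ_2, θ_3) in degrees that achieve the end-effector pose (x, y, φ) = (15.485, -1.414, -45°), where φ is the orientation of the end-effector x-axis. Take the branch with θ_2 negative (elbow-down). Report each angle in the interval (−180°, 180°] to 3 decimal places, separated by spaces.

45.005 -45.005 -44.999

wrist centre = target − a_3·(cos φ, sin φ) = (10.5353, 3.5357)
cos θ_2 = (123.4931−5²−7²)/(2·5·7) = 0.7070; θ_2 = -45.0051° (elbow-down)
β = atan2(3.5357,10.5353) = 18.5523°; ψ = atan2(-4.9502,9.9493) = -26.4522°
θ_1 = β − ψ = 45.0046°
θ_3 = φ − θ_1 − θ_2 = -44.9994° (wrapped to (-180°,180°])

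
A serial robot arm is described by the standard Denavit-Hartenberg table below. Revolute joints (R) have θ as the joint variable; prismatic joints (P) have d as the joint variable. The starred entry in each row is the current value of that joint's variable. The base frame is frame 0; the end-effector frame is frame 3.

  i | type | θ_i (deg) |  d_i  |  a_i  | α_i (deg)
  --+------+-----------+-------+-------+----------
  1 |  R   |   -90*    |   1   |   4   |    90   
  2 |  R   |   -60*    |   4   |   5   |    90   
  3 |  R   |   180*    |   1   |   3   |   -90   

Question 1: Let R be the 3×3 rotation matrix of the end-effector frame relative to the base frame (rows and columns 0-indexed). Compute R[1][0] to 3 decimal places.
End-effector x-axis (col 0 of R) = (-0.0000,0.5000,0.8660)
R[1][0] = 0.5000

0.500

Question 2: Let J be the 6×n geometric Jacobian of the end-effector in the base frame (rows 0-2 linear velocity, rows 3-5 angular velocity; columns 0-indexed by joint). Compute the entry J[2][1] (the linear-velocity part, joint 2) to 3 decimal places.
0.134

axis z_1 = (-1.0000,-0.0000,0.0000); lever o_n−o_1 = (-4.0000,-0.1340,-2.2321)
cross product → J_v[:, 1] = (0.0000,-2.2321,0.1340)
J_ω[:, 1] = z_1
entry J[2][1] = 0.1340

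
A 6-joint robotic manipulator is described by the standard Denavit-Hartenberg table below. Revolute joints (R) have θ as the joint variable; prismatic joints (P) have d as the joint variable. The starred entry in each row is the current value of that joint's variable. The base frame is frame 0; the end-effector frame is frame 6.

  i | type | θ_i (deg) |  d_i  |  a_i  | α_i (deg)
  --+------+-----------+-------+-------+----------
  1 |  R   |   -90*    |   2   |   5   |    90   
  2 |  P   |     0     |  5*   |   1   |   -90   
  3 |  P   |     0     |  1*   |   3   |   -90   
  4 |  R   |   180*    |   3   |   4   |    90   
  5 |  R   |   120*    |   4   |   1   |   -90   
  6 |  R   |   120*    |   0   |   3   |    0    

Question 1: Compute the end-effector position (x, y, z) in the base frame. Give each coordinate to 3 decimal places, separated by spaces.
after link 1: o_1 = (0.0000, -5.0000, 2.0000)
after link 2: o_2 = (-5.0000, -6.0000, 2.0000)
after link 3: o_3 = (-5.0000, -9.0000, 3.0000)
after link 4: o_4 = (-2.0000, -5.0000, 3.0000)
after link 5: o_5 = (-1.1340, -5.5000, -1.0000)
after link 6: o_6 = (-2.4330, -4.7500, 1.5981)

-2.433 -4.750 1.598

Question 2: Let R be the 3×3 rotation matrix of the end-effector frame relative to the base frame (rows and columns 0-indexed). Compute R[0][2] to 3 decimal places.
End-effector z-axis (col 2 of R) = (-0.5000,-0.8660,-0.0000)
R[0][2] = -0.5000

-0.500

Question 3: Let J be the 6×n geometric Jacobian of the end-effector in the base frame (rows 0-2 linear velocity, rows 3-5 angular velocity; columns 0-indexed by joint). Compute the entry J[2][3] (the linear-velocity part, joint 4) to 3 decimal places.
axis z_3 = (1.0000,0.0000,0.0000); lever o_n−o_3 = (2.5670,4.2500,-1.4019)
cross product → J_v[:, 3] = (-0.0000,1.4019,4.2500)
J_ω[:, 3] = z_3
entry J[2][3] = 4.2500

4.250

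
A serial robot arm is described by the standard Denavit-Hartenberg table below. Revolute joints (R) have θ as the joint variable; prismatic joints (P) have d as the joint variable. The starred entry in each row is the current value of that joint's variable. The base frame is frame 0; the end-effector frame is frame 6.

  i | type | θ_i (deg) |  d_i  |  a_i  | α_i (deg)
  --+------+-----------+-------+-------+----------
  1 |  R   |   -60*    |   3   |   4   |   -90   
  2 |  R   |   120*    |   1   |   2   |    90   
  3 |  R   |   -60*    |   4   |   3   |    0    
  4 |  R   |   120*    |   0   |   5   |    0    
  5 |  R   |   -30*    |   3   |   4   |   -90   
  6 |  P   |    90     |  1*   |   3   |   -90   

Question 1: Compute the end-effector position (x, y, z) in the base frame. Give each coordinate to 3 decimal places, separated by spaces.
after link 1: o_1 = (2.0000, -3.4641, 3.0000)
after link 2: o_2 = (2.3660, -2.0981, 1.2679)
after link 3: o_3 = (1.4731, -5.7476, -2.0311)
after link 4: o_4 = (4.5981, -2.5000, -4.1962)
after link 5: o_5 = (6.7631, -2.2500, -8.6962)
after link 6: o_6 = (6.3391, 0.2165, -6.7631)

6.339 0.217 -6.763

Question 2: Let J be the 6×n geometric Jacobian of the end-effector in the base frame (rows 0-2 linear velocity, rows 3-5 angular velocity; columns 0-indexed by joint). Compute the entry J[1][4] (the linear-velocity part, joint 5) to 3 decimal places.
0.241

axis z_4 = (0.4330,-0.7500,-0.5000); lever o_n−o_4 = (1.7410,2.7165,-2.5670)
cross product → J_v[:, 4] = (3.2835,0.2410,2.4821)
J_ω[:, 4] = z_4
entry J[1][4] = 0.2410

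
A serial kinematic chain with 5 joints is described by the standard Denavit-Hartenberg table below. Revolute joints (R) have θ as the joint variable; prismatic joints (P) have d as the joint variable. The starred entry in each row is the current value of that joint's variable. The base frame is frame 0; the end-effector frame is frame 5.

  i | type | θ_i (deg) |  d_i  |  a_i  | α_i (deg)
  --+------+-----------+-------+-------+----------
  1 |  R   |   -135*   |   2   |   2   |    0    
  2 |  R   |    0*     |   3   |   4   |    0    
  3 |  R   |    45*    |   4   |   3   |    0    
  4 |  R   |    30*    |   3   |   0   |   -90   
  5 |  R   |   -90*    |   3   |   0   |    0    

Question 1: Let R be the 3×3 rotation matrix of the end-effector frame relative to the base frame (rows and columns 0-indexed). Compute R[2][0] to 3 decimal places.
1.000

End-effector x-axis (col 0 of R) = (-0.0000,-0.0000,1.0000)
R[2][0] = 1.0000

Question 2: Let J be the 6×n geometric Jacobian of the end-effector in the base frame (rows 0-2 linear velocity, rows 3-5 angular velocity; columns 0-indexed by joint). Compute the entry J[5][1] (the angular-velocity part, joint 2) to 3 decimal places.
axis z_1 = (0.0000,0.0000,1.0000); lever o_n−o_1 = (-0.2304,-4.3284,10.0000)
cross product → J_v[:, 1] = (4.3284,-0.2304,0.0000)
J_ω[:, 1] = z_1
entry J[5][1] = 1.0000

1.000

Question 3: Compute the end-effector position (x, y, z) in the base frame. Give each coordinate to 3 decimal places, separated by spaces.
-1.645 -5.743 12.000

after link 1: o_1 = (-1.4142, -1.4142, 2.0000)
after link 2: o_2 = (-4.2426, -4.2426, 5.0000)
after link 3: o_3 = (-4.2426, -7.2426, 9.0000)
after link 4: o_4 = (-4.2426, -7.2426, 12.0000)
after link 5: o_5 = (-1.6446, -5.7426, 12.0000)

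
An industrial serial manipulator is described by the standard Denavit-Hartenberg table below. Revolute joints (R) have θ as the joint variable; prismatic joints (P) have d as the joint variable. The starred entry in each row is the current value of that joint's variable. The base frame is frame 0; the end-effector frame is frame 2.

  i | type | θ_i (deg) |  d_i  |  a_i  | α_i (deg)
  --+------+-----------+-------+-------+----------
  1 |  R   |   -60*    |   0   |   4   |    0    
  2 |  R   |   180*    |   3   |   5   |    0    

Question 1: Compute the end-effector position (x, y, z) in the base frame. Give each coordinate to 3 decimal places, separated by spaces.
after link 1: o_1 = (2.0000, -3.4641, 0.0000)
after link 2: o_2 = (-0.5000, 0.8660, 3.0000)

-0.500 0.866 3.000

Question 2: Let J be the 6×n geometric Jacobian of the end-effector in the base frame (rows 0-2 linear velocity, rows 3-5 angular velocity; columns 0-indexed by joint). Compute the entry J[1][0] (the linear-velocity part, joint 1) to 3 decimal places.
axis z_0 = ẑ; lever o_n−o_0 = (-0.5000,0.8660,3.0000)
cross product → J_v[:, 0] = (-0.8660,-0.5000,0.0000)
J_ω[:, 0] = z_0
entry J[1][0] = -0.5000

-0.500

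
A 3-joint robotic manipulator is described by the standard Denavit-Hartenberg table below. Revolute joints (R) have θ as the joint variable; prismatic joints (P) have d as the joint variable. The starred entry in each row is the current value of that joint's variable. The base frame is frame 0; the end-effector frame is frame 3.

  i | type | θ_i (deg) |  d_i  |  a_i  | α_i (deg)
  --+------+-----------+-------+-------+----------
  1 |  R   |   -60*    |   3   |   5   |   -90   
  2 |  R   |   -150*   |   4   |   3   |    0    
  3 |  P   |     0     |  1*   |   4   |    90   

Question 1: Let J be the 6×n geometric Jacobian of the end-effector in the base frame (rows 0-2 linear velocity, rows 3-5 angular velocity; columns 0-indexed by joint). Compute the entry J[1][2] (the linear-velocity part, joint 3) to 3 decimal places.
prismatic axis z_2 = (0.8660,0.5000,0.0000)
J_v[:, 2] = z_2; J_ω[:, 2] = (0,0,0)
entry J[1][2] = 0.5000

0.500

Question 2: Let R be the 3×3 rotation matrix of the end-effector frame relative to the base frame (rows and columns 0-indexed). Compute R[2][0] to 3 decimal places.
0.500

End-effector x-axis (col 0 of R) = (-0.4330,0.7500,0.5000)
R[2][0] = 0.5000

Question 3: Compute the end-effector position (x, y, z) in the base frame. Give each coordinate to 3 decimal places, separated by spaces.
3.799 3.420 6.500

after link 1: o_1 = (2.5000, -4.3301, 3.0000)
after link 2: o_2 = (4.6651, -0.0801, 4.5000)
after link 3: o_3 = (3.7990, 3.4199, 6.5000)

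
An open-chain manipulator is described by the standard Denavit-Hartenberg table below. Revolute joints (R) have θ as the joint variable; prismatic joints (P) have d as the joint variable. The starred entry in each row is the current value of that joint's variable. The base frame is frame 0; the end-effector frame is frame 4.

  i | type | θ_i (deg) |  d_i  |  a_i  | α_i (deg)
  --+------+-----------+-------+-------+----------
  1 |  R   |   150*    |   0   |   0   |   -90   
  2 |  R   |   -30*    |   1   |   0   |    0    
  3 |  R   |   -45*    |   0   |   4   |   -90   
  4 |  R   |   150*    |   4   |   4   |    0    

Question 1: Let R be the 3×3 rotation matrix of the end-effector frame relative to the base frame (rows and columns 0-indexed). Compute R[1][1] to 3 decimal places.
-0.815

End-effector y-axis (col 1 of R) = (-0.3209,-0.8147,-0.4830)
R[1][1] = -0.8147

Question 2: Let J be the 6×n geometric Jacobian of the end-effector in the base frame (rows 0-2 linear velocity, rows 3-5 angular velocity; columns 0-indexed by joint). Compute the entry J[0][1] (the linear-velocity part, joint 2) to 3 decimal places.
axis z_1 = (-0.5000,-0.8660,0.0000); lever o_n−o_1 = (-2.9662,2.8672,-0.5176)
cross product → J_v[:, 1] = (0.4483,-0.2588,-4.0024)
J_ω[:, 1] = z_1
entry J[0][1] = 0.4483

0.448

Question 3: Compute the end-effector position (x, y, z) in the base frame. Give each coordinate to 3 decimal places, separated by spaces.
-2.966 2.867 -0.518

after link 1: o_1 = (0.0000, 0.0000, 0.0000)
after link 2: o_2 = (-0.5000, -0.8660, 0.0000)
after link 3: o_3 = (-1.3966, -0.3484, 3.8637)
after link 4: o_4 = (-2.9662, 2.8672, -0.5176)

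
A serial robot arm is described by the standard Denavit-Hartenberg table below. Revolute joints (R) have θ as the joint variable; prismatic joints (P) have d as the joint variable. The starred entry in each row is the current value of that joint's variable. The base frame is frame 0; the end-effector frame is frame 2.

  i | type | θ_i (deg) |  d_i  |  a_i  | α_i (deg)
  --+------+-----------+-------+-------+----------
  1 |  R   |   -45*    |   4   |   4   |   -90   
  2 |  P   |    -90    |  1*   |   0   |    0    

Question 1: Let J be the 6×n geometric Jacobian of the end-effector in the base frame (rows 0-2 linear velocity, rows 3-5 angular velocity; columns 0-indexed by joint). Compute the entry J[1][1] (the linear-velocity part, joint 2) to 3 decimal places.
0.707

prismatic axis z_1 = (0.7071,0.7071,0.0000)
J_v[:, 1] = z_1; J_ω[:, 1] = (0,0,0)
entry J[1][1] = 0.7071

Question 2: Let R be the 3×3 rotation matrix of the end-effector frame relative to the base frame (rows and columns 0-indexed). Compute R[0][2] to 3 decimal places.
0.707

End-effector z-axis (col 2 of R) = (0.7071,0.7071,0.0000)
R[0][2] = 0.7071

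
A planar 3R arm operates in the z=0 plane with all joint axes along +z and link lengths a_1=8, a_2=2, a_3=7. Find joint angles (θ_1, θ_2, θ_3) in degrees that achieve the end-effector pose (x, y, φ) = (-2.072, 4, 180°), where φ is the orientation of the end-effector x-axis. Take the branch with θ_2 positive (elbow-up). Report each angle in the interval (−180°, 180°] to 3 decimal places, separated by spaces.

wrist centre = target − a_3·(cos φ, sin φ) = (4.9280, 4.0000)
cos θ_2 = (40.2852−8²−2²)/(2·8·2) = -0.8661; θ_2 = 150.0072° (elbow-up)
β = atan2(4.0000,4.9280) = 39.0658°; ψ = atan2(0.9998,6.2678) = 9.0629°
θ_1 = β − ψ = 30.0029°
θ_3 = φ − θ_1 − θ_2 = -0.0101° (wrapped to (-180°,180°])

30.003 150.007 -0.010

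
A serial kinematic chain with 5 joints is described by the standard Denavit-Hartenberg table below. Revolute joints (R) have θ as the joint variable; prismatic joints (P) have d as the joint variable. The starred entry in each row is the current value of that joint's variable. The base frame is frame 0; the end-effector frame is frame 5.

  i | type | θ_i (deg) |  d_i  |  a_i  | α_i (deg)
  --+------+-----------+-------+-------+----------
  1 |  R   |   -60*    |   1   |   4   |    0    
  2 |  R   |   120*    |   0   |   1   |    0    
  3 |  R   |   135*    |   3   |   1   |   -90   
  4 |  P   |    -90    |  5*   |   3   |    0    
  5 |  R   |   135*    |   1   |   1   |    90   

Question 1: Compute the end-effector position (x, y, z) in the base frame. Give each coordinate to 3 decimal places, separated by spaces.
2.404 -8.835 6.293

after link 1: o_1 = (2.0000, -3.4641, 1.0000)
after link 2: o_2 = (2.5000, -2.5981, 1.0000)
after link 3: o_3 = (1.5341, -2.8569, 4.0000)
after link 4: o_4 = (2.8282, -7.6865, 7.0000)
after link 5: o_5 = (2.4040, -8.8355, 6.2929)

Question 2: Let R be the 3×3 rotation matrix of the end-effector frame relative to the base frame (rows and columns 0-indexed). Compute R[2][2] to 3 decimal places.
0.707

End-effector z-axis (col 2 of R) = (-0.6830,-0.1830,0.7071)
R[2][2] = 0.7071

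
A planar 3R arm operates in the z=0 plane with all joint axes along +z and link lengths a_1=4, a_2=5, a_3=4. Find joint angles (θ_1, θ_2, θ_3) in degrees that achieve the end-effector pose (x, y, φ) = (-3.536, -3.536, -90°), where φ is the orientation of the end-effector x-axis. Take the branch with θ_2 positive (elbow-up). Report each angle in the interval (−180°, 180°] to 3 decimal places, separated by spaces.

90.013 134.994 44.992

wrist centre = target − a_3·(cos φ, sin φ) = (-3.5360, 0.4640)
cos θ_2 = (12.7186−4²−5²)/(2·4·5) = -0.7070; θ_2 = 134.9942° (elbow-up)
β = atan2(0.4640,-3.5360) = 172.5243°; ψ = atan2(3.5359,0.4648) = 82.5109°
θ_1 = β − ψ = 90.0134°
θ_3 = φ − θ_1 − θ_2 = 44.9924° (wrapped to (-180°,180°])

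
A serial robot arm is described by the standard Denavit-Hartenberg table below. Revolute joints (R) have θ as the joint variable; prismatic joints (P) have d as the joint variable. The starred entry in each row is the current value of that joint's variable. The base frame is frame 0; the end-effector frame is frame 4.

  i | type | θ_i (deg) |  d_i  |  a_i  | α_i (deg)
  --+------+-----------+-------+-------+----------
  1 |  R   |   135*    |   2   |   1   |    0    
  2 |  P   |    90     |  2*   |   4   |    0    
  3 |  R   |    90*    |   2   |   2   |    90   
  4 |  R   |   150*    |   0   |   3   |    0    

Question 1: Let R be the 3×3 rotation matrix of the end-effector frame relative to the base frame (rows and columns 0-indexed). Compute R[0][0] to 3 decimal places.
End-effector x-axis (col 0 of R) = (-0.6124,0.6124,0.5000)
R[0][0] = -0.6124

-0.612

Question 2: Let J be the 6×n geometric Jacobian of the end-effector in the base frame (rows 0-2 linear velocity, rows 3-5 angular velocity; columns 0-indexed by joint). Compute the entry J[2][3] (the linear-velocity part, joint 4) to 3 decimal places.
axis z_3 = (-0.7071,-0.7071,0.0000); lever o_n−o_3 = (-1.8371,1.8371,1.5000)
cross product → J_v[:, 3] = (-1.0607,1.0607,-2.5981)
J_ω[:, 3] = z_3
entry J[2][3] = -2.5981

-2.598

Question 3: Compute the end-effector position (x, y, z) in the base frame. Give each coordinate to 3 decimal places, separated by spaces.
after link 1: o_1 = (-0.7071, 0.7071, 2.0000)
after link 2: o_2 = (-3.5355, -2.1213, 4.0000)
after link 3: o_3 = (-2.1213, -3.5355, 6.0000)
after link 4: o_4 = (-3.9584, -1.6984, 7.5000)

-3.958 -1.698 7.500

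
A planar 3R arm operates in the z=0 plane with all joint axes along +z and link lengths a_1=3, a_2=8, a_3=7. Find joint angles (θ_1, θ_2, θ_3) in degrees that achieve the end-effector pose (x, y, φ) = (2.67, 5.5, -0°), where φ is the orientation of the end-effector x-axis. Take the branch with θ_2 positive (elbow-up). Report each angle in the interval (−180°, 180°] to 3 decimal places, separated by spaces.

29.998 120.002 -149.999

wrist centre = target − a_3·(cos φ, sin φ) = (-4.3300, 5.5000)
cos θ_2 = (48.9989−3²−8²)/(2·3·8) = -0.5000; θ_2 = 120.0015° (elbow-up)
β = atan2(5.5000,-4.3300) = 128.2124°; ψ = atan2(6.9281,-1.0002) = 98.2148°
θ_1 = β − ψ = 29.9976°
θ_3 = φ − θ_1 − θ_2 = -149.9991° (wrapped to (-180°,180°])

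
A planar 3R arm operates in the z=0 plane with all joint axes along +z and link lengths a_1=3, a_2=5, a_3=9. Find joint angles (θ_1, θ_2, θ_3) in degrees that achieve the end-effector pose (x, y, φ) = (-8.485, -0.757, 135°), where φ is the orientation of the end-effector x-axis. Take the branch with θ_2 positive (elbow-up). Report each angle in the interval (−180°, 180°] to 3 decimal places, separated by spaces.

wrist centre = target − a_3·(cos φ, sin φ) = (-2.1210, -7.1210)
cos θ_2 = (55.2069−3²−5²)/(2·3·5) = 0.7069; θ_2 = 45.0170° (elbow-up)
β = atan2(-7.1210,-2.1210) = -106.5866°; ψ = atan2(3.5366,6.5345) = 28.4231°
θ_1 = β − ψ = -135.0097°
θ_3 = φ − θ_1 − θ_2 = -135.0073° (wrapped to (-180°,180°])

-135.010 45.017 -135.007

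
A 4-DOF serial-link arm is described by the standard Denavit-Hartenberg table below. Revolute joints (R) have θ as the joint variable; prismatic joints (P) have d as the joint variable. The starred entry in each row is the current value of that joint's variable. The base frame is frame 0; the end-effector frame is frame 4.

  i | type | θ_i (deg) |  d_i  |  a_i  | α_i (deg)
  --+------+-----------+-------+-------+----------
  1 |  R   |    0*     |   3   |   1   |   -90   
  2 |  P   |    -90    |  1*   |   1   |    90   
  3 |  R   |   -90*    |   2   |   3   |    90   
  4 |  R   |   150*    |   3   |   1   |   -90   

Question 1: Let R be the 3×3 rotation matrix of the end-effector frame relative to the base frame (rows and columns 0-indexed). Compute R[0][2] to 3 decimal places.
0.866

End-effector z-axis (col 2 of R) = (0.8660,0.5000,-0.0000)
R[0][2] = 0.8660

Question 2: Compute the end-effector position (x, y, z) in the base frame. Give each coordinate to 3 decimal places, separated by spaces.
after link 1: o_1 = (1.0000, 0.0000, 3.0000)
after link 2: o_2 = (1.0000, 1.0000, 4.0000)
after link 3: o_3 = (-1.0000, -2.0000, 4.0000)
after link 4: o_4 = (-1.5000, -1.1340, 1.0000)

-1.500 -1.134 1.000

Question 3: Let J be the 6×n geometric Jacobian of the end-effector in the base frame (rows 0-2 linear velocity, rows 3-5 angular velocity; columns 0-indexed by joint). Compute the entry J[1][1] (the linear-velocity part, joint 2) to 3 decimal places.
prismatic axis z_1 = (0.0000,1.0000,0.0000)
J_v[:, 1] = z_1; J_ω[:, 1] = (0,0,0)
entry J[1][1] = 1.0000

1.000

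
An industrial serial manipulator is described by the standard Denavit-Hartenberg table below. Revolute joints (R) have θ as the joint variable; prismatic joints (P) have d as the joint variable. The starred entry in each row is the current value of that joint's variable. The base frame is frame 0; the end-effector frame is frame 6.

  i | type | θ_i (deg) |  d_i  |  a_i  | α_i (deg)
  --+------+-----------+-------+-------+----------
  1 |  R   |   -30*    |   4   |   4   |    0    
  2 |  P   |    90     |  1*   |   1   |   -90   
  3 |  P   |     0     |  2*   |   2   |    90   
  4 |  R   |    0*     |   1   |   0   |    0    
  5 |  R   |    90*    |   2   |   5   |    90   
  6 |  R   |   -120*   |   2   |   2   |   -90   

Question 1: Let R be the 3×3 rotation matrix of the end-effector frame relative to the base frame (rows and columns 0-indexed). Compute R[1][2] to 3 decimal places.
End-effector z-axis (col 2 of R) = (-0.7500,0.4330,-0.5000)
R[1][2] = 0.4330

0.433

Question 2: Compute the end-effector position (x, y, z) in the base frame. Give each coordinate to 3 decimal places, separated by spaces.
after link 1: o_1 = (3.4641, -2.0000, 4.0000)
after link 2: o_2 = (3.9641, -1.1340, 5.0000)
after link 3: o_3 = (3.2321, 1.5981, 5.0000)
after link 4: o_4 = (3.2321, 1.5981, 6.0000)
after link 5: o_5 = (-1.0981, 4.0981, 8.0000)
after link 6: o_6 = (0.7679, 5.3301, 6.2679)

0.768 5.330 6.268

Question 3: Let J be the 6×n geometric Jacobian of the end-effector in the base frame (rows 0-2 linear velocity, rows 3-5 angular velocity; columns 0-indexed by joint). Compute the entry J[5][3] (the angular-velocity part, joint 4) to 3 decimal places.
1.000

axis z_3 = (0.0000,0.0000,1.0000); lever o_n−o_3 = (-2.4641,3.7321,1.2679)
cross product → J_v[:, 3] = (-3.7321,-2.4641,0.0000)
J_ω[:, 3] = z_3
entry J[5][3] = 1.0000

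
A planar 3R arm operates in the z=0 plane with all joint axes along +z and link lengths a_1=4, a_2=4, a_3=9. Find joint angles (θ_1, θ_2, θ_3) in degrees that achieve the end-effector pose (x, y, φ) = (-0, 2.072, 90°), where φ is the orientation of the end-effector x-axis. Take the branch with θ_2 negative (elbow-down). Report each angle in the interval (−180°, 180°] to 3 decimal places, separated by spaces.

-59.997 -60.006 -149.997

wrist centre = target − a_3·(cos φ, sin φ) = (-0.0000, -6.9280)
cos θ_2 = (47.9972−4²−4²)/(2·4·4) = 0.4999; θ_2 = -60.0058° (elbow-down)
β = atan2(-6.9280,-0.0000) = -90.0000°; ψ = atan2(-3.4643,5.9996) = -30.0029°
θ_1 = β − ψ = -59.9971°
θ_3 = φ − θ_1 − θ_2 = -149.9971° (wrapped to (-180°,180°])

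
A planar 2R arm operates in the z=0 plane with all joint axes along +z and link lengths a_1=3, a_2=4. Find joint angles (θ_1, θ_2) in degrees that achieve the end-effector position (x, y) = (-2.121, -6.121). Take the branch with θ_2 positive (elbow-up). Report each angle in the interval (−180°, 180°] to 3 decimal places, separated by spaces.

-135.009 45.018

cos θ_2 = (41.9653−3²−4²)/(2·3·4) = 0.7069; θ_2 = 45.0178° (elbow-up)
β = atan2(-6.1210,-2.1210) = -109.1118°; ψ = atan2(2.8293,5.8275) = 25.8968°
θ_1 = β − ψ = -135.0087°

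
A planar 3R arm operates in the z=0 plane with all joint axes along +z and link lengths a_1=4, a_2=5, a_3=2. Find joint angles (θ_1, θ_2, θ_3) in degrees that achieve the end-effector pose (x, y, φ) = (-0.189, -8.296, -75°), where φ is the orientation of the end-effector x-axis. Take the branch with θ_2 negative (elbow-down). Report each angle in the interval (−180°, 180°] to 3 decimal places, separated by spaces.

wrist centre = target − a_3·(cos φ, sin φ) = (-0.7066, -6.3641)
cos θ_2 = (41.0017−4²−5²)/(2·4·5) = 0.0000; θ_2 = -89.9975° (elbow-down)
β = atan2(-6.3641,-0.7066) = -96.3358°; ψ = atan2(-5.0000,4.0002) = -51.3387°
θ_1 = β − ψ = -44.9972°
θ_3 = φ − θ_1 − θ_2 = 59.9947° (wrapped to (-180°,180°])

-44.997 -89.998 59.995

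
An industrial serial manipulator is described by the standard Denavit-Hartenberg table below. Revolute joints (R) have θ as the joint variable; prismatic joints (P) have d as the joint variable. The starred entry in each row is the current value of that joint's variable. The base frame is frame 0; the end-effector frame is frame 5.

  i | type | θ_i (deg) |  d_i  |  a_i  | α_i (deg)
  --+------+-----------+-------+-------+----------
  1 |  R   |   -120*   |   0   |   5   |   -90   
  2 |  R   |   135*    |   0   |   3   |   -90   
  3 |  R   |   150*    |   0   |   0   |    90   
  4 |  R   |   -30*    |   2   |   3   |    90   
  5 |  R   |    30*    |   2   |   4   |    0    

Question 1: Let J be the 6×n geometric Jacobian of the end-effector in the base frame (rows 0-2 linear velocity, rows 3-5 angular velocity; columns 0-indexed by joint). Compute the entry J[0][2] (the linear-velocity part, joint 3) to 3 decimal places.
-0.321

axis z_2 = (0.3536,0.6124,0.7071); lever o_n−o_2 = (-7.4469,-1.3721,-2.1086)
cross product → J_v[:, 2] = (-0.3211,-4.5202,4.0752)
J_ω[:, 2] = z_2
entry J[0][2] = -0.3211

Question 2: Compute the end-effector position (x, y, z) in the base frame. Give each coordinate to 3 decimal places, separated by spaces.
after link 1: o_1 = (-2.5000, -4.3301, 0.0000)
after link 2: o_2 = (-1.4393, -2.4930, -2.1213)
after link 3: o_3 = (-1.4393, -2.4930, -2.1213)
after link 4: o_4 = (-5.0366, -2.6615, -2.2981)
after link 5: o_5 = (-8.8862, -3.8651, -4.2299)

-8.886 -3.865 -4.230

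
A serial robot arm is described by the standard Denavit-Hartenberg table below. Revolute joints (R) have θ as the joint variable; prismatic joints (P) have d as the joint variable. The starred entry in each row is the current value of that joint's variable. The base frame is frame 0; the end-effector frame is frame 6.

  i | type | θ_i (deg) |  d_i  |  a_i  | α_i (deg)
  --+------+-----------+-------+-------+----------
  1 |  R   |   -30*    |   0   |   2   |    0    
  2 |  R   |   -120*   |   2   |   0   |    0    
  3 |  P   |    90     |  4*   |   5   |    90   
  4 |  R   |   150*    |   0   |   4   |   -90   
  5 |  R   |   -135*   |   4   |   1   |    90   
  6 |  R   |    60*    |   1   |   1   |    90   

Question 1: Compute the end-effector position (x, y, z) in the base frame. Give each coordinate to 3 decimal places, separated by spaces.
after link 1: o_1 = (1.7321, -1.0000, 0.0000)
after link 2: o_2 = (1.7321, -1.0000, 2.0000)
after link 3: o_3 = (4.2321, -5.3301, 6.0000)
after link 4: o_4 = (2.5000, -2.3301, 8.0000)
after link 5: o_5 = (1.1938, -1.4820, 4.1823)
after link 6: o_6 = (1.7428, -1.7257, 2.9020)

1.743 -1.726 2.902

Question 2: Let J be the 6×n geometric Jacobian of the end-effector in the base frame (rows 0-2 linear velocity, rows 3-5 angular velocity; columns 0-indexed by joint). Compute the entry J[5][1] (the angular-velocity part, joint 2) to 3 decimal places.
axis z_1 = (0.0000,0.0000,1.0000); lever o_n−o_1 = (0.0107,-0.7257,2.9020)
cross product → J_v[:, 1] = (0.7257,0.0107,-0.0000)
J_ω[:, 1] = z_1
entry J[5][1] = 1.0000

1.000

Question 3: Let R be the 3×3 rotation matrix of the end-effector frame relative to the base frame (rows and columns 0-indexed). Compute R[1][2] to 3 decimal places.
End-effector z-axis (col 2 of R) = (-0.1402,-0.9820,0.1268)
R[1][2] = -0.9820

-0.982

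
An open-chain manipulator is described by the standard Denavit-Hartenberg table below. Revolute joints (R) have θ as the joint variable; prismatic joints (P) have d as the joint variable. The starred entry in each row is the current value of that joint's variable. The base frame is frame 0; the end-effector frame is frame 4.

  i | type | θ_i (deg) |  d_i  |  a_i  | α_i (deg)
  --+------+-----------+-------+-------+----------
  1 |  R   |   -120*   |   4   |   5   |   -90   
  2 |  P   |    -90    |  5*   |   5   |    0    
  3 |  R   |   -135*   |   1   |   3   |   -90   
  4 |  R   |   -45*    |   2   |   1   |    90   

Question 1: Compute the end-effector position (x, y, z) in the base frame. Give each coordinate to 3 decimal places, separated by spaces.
after link 1: o_1 = (-2.5000, -4.3301, 4.0000)
after link 2: o_2 = (1.8301, -6.8301, 9.0000)
after link 3: o_3 = (3.7568, -5.4930, 6.8787)
after link 4: o_4 = (5.3263, -4.1888, 7.7929)

5.326 -4.189 7.793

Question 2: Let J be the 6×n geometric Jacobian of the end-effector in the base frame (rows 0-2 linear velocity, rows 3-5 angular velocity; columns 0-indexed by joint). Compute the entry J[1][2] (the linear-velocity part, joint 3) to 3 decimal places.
1.045

axis z_2 = (0.8660,-0.5000,0.0000); lever o_n−o_2 = (3.4962,2.6413,-1.2071)
cross product → J_v[:, 2] = (0.6036,1.0454,4.0355)
J_ω[:, 2] = z_2
entry J[1][2] = 1.0454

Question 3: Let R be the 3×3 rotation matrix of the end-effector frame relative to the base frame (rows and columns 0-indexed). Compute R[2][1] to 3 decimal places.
0.707

End-effector y-axis (col 1 of R) = (0.3536,0.6124,0.7071)
R[2][1] = 0.7071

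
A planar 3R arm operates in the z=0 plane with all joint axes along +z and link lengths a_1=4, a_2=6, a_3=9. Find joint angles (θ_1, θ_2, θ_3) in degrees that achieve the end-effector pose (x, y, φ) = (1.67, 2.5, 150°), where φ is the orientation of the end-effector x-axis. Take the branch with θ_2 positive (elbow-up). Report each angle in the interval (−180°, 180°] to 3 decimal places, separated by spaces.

wrist centre = target − a_3·(cos φ, sin φ) = (9.4642, -2.0000)
cos θ_2 = (93.5716−4²−6²)/(2·4·6) = 0.8661; θ_2 = 29.9943° (elbow-up)
β = atan2(-2.0000,9.4642) = -11.9323°; ψ = atan2(2.9995,9.1965) = 18.0641°
θ_1 = β − ψ = -29.9964°
θ_3 = φ − θ_1 − θ_2 = 150.0021° (wrapped to (-180°,180°])

-29.996 29.994 150.002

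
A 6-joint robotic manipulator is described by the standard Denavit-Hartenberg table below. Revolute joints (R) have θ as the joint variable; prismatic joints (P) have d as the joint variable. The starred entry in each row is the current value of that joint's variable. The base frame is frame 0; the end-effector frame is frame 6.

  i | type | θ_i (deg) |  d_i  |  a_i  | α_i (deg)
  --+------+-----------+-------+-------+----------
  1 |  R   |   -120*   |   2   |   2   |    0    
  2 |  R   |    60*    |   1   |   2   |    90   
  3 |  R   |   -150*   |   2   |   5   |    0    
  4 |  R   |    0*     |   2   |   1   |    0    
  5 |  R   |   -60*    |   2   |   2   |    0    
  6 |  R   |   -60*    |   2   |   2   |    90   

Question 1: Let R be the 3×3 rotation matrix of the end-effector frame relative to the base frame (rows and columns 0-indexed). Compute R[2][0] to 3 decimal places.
End-effector x-axis (col 0 of R) = (-0.0000,0.0000,1.0000)
R[2][0] = 1.0000

1.000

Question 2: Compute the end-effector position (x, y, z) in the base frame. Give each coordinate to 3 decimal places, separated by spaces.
after link 1: o_1 = (-1.0000, -1.7321, 2.0000)
after link 2: o_2 = (0.0000, -3.4641, 3.0000)
after link 3: o_3 = (-3.8971, -0.7141, 0.5000)
after link 4: o_4 = (-6.0622, -0.9641, 0.0000)
after link 5: o_5 = (-8.6603, -0.4641, 1.0000)
after link 6: o_6 = (-10.3923, -1.4641, 3.0000)

-10.392 -1.464 3.000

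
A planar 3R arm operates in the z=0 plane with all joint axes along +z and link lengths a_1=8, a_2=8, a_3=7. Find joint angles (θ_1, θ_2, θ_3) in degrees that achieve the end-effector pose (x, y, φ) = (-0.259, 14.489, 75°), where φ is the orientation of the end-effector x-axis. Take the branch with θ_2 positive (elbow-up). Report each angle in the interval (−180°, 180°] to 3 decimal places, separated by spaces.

wrist centre = target − a_3·(cos φ, sin φ) = (-2.0707, 7.7275)
cos θ_2 = (64.0025−8²−8²)/(2·8·8) = -0.5000; θ_2 = 119.9987° (elbow-up)
β = atan2(7.7275,-2.0707) = 105.0010°; ψ = atan2(6.9283,4.0002) = 59.9994°
θ_1 = β − ψ = 45.0017°
θ_3 = φ − θ_1 − θ_2 = -90.0004° (wrapped to (-180°,180°])

45.002 119.999 -90.000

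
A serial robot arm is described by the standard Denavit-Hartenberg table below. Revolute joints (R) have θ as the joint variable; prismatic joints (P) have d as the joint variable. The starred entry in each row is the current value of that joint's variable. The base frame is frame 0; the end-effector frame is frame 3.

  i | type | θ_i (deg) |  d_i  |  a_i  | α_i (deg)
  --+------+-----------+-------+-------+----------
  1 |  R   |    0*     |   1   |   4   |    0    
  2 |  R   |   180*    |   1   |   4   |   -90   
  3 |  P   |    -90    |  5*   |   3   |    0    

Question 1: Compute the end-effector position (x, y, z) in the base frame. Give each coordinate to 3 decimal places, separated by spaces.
after link 1: o_1 = (4.0000, 0.0000, 1.0000)
after link 2: o_2 = (0.0000, 0.0000, 2.0000)
after link 3: o_3 = (-0.0000, -5.0000, 5.0000)

-0.000 -5.000 5.000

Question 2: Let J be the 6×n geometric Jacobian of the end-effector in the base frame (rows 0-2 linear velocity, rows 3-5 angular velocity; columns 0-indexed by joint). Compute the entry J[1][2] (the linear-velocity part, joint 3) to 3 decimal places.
prismatic axis z_2 = (-0.0000,-1.0000,0.0000)
J_v[:, 2] = z_2; J_ω[:, 2] = (0,0,0)
entry J[1][2] = -1.0000

-1.000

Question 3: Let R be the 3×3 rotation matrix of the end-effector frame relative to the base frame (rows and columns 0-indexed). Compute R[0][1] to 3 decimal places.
-1.000

End-effector y-axis (col 1 of R) = (-1.0000,0.0000,-0.0000)
R[0][1] = -1.0000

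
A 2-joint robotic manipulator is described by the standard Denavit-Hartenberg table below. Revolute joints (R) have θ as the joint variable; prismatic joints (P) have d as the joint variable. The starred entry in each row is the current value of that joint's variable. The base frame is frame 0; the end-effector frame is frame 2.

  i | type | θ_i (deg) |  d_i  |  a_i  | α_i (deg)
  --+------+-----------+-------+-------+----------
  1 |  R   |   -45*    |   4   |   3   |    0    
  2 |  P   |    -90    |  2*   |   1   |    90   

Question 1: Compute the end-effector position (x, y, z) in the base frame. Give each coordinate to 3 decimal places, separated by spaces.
after link 1: o_1 = (2.1213, -2.1213, 4.0000)
after link 2: o_2 = (1.4142, -2.8284, 6.0000)

1.414 -2.828 6.000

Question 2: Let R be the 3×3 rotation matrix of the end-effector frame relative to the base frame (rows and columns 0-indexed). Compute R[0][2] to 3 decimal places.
End-effector z-axis (col 2 of R) = (-0.7071,0.7071,0.0000)
R[0][2] = -0.7071

-0.707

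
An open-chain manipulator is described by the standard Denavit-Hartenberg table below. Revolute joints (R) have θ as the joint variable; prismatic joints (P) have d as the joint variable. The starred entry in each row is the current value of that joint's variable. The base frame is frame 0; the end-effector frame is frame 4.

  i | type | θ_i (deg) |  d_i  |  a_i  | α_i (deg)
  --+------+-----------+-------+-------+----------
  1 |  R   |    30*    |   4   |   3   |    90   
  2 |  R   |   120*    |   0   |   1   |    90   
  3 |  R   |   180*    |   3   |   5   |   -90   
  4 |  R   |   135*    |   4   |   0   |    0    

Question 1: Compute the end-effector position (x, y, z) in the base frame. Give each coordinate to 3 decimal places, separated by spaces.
4.580 7.263 2.036

after link 1: o_1 = (2.5981, 1.5000, 4.0000)
after link 2: o_2 = (2.1651, 1.2500, 4.8660)
after link 3: o_3 = (6.5801, 3.7990, 2.0359)
after link 4: o_4 = (4.5801, 7.2631, 2.0359)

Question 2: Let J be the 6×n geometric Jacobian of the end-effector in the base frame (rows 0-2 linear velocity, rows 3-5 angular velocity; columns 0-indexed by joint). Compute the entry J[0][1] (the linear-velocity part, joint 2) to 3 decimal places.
1.701

axis z_1 = (0.5000,-0.8660,0.0000); lever o_n−o_1 = (1.9821,5.7631,-1.9641)
cross product → J_v[:, 1] = (1.7010,0.9821,4.5981)
J_ω[:, 1] = z_1
entry J[0][1] = 1.7010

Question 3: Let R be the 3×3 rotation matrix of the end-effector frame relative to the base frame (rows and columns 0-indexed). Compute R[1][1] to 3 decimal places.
End-effector y-axis (col 1 of R) = (0.2241,0.1294,0.9659)
R[1][1] = 0.1294

0.129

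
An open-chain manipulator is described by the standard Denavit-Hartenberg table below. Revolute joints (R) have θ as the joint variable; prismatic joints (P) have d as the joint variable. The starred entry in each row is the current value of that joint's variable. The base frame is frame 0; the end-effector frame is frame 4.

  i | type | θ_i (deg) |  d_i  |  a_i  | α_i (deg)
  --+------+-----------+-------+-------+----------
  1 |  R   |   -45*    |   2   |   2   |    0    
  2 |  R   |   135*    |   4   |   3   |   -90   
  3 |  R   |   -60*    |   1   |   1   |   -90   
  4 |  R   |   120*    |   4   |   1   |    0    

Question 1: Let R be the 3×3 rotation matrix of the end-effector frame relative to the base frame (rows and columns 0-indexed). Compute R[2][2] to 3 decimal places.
-0.500

End-effector z-axis (col 2 of R) = (-0.0000,0.8660,-0.5000)
R[2][2] = -0.5000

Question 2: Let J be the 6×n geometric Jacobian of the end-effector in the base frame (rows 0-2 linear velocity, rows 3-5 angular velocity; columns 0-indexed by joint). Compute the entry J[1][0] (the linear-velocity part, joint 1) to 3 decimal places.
axis z_0 = ẑ; lever o_n−o_0 = (1.2802,5.2999,4.4330)
cross product → J_v[:, 0] = (-5.2999,1.2802,0.0000)
J_ω[:, 0] = z_0
entry J[1][0] = 1.2802

1.280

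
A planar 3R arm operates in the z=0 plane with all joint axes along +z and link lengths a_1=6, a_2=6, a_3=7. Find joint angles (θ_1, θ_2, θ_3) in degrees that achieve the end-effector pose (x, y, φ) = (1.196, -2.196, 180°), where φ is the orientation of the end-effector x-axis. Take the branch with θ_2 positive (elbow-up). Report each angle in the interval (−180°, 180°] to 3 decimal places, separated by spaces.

wrist centre = target − a_3·(cos φ, sin φ) = (8.1960, -2.1960)
cos θ_2 = (71.9968−6²−6²)/(2·6·6) = -0.0000; θ_2 = 90.0025° (elbow-up)
β = atan2(-2.1960,8.1960) = -14.9993°; ψ = atan2(6.0000,5.9997) = 45.0013°
θ_1 = β − ψ = -60.0005°
θ_3 = φ − θ_1 − θ_2 = 149.9980° (wrapped to (-180°,180°])

-60.001 90.003 149.998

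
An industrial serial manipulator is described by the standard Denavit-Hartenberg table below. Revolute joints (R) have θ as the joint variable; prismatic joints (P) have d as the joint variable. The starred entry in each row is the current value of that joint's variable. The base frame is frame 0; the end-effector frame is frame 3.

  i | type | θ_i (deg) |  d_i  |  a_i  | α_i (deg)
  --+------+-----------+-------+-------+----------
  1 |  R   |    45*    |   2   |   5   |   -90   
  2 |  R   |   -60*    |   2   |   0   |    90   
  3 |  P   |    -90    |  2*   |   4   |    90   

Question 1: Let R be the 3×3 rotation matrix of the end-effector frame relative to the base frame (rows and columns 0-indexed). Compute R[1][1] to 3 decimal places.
-0.612

End-effector y-axis (col 1 of R) = (-0.6124,-0.6124,0.5000)
R[1][1] = -0.6124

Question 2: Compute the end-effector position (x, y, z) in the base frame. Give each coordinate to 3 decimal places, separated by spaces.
after link 1: o_1 = (3.5355, 3.5355, 2.0000)
after link 2: o_2 = (2.1213, 4.9497, 2.0000)
after link 3: o_3 = (3.7250, 0.8966, 3.0000)

3.725 0.897 3.000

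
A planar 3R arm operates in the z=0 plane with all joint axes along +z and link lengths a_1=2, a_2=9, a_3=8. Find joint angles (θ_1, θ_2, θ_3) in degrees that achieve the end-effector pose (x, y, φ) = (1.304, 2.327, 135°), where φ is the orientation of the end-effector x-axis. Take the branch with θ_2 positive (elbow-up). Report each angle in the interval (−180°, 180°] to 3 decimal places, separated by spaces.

wrist centre = target − a_3·(cos φ, sin φ) = (6.9609, -3.3299)
cos θ_2 = (59.5414−2²−9²)/(2·2·9) = -0.7072; θ_2 = 135.0062° (elbow-up)
β = atan2(-3.3299,6.9609) = -25.5650°; ψ = atan2(6.3633,-4.3646) = 124.4467°
θ_1 = β − ψ = -150.0117°
θ_3 = φ − θ_1 − θ_2 = 150.0055° (wrapped to (-180°,180°])

-150.012 135.006 150.006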